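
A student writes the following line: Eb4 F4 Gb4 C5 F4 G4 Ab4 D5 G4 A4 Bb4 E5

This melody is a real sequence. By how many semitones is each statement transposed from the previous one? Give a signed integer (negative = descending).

The 4-note cells begin on Eb4, F4, G4 — each up a 2nd from the last.
Counting half-steps from Eb4 to F4: 2.

2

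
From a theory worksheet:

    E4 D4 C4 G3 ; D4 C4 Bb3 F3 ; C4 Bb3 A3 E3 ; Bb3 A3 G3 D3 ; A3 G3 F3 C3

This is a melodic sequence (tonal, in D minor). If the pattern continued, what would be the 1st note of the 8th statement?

Grouping in 4s, the 1st note of each cell is E4, D4, C4, Bb3, A3.
Carrying that down a 2nd forward: G3 → F3 → E3.

E3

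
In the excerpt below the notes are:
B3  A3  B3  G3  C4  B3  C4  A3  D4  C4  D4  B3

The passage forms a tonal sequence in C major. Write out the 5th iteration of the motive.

F4 E4 F4 D4

Unit = 4 notes; the statements start on B3, C4, D4, moving up a 2nd each time.
Extending up a 2nd: E4 → F4.
From F4 the diatonic shape gives F4 E4 F4 D4.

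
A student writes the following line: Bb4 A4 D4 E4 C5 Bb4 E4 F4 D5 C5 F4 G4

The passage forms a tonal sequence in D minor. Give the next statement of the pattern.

Unit = 4 notes; the statements start on Bb4, C5, D5, moving up a 2nd each time.
From E5 the diatonic shape gives E5 D5 G4 A4.

E5 D5 G4 A4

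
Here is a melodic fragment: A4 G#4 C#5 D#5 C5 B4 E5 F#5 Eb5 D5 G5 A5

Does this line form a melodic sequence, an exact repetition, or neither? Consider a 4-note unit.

Each 4-note cell is the previous one transposed up a 3rd.

sequence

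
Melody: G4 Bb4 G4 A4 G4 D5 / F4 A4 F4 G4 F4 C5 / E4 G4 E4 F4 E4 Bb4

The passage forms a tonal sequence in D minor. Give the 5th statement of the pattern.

C4 E4 C4 D4 C4 G4

The 6-note cells begin on G4, F4, E4 — each down a 2nd from the last.
Continuing the starts: D4 → C4.
So cell 5 is C4 E4 C4 D4 C4 G4.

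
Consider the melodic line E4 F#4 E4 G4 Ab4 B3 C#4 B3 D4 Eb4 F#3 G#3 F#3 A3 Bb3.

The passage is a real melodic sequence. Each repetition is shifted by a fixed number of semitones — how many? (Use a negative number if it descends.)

-5

The 5-note cells begin on E4, B3, F#3 — each down a 4th from the last.
Counting half-steps from E4 to B3: -5.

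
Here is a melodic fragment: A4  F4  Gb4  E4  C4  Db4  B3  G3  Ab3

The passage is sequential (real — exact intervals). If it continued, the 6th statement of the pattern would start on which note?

G#2

Unit = 3 notes; the statements start on A4, E4, B3, moving down a 4th each time.
Continuing: F#3 → C#3 → G#2. Statement 6 starts on G#2.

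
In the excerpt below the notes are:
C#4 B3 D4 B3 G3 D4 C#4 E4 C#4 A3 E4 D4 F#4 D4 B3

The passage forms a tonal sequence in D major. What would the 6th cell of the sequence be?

A4 G4 B4 G4 E4

With a 5-note motive the entries are C#4, D4, E4, each up a 2nd from the previous.
Carrying on: F#4 → G4 → A4.
So cell 6 is A4 G4 B4 G4 E4.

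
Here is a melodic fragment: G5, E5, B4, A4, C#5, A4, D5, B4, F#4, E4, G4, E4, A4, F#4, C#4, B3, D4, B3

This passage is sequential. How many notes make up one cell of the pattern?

There are 18 notes; a 6-note unit gives 3 cells:
G5 E5 B4 A4 C#5 A4 | D5 B4 F#4 E4 G4 E4 | A4 F#4 C#4 B3 D4 B3
Each cell is the previous one down a 4th — so the unit is 6 notes.

6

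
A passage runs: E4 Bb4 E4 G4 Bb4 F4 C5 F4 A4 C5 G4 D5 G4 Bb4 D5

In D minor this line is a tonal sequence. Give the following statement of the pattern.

A4 E5 A4 C5 E5

The 5-note cells begin on E4, F4, G4 — each up a 2nd from the last.
So cell 4 is A4 E5 A4 C5 E5.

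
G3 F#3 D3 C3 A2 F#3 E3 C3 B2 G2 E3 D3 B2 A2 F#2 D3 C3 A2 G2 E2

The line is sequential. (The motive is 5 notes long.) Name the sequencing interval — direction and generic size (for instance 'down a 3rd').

The 5-note cells begin on G3, F#3, E3, D3 — each down a 2nd from the last.
From G3 to F#3: down a 2nd.

down a 2nd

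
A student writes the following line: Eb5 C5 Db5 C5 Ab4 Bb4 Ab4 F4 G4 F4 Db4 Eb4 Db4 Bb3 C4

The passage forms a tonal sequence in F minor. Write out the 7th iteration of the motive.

G3 Eb3 F3

The 3-note cells begin on Eb5, C5, Ab4, F4, Db4 — each down a 3rd from the last.
Carrying on: Bb3 → G3.
Statement 7 starts on G3 and keeps the same diatonic contour: G3 Eb3 F3.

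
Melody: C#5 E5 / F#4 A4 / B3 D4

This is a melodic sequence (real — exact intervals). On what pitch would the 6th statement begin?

Unit = 2 notes; the statements start on C#5, F#4, B3, moving down a 5th each time.
Extending the heads down a 5th: E3 → A2 → D2.

D2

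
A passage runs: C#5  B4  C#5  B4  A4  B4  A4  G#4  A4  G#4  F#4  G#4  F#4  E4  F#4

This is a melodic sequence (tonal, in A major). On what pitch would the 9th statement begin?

B3

The 3-note cells begin on C#5, B4, A4, G#4, F#4 — each down a 2nd from the last.
Continuing: E4 → D4 → C#4 → B3. Statement 9 starts on B3.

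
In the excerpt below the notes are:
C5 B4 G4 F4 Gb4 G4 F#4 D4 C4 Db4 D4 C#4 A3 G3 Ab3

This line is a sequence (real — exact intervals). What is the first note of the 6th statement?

With a 5-note motive the entries are C5, G4, D4, each down a 4th from the previous.
Extending the heads down a 4th: A3 → E3 → B2.

B2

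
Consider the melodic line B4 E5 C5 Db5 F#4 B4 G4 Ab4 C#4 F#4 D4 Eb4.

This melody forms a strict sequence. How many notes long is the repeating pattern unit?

4

There are 12 notes; a 4-note unit gives 3 cells:
B4 E5 C5 Db5 | F#4 B4 G4 Ab4 | C#4 F#4 D4 Eb4
Each cell is the previous one down a 4th — so the unit is 4 notes.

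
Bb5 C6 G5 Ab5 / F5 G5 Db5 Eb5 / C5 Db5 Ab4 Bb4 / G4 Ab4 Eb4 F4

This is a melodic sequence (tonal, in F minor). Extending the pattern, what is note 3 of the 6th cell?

Grouping in 4s, the 3rd note of each cell is G5, Db5, Ab4, Eb4.
Each moves down a 4th. Continuing: Bb3 → F3.

F3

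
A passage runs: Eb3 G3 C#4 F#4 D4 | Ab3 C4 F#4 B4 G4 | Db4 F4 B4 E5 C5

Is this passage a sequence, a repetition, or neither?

sequence

Each 5-note cell is the previous one transposed up a 4th.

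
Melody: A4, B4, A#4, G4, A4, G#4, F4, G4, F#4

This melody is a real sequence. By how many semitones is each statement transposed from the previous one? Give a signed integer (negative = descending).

The 3-note cells begin on A4, G4, F4 — each down a 2nd from the last.
A4 to G4 spans -2 semitones.

-2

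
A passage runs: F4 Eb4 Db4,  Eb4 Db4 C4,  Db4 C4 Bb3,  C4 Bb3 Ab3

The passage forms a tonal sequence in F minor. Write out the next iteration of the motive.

Bb3 Ab3 G3

The 3-note cells begin on F4, Eb4, Db4, C4 — each down a 2nd from the last.
So cell 5 is Bb3 Ab3 G3.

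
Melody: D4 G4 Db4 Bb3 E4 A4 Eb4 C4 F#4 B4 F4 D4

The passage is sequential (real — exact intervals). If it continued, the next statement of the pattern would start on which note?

Taking 4-note groups, the heads are D4, E4, F#4: the pattern moves up a 2nd.
One more step up a 2nd gives G#4.

G#4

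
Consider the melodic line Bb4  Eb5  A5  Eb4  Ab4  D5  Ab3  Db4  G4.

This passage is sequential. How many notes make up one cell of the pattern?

3

9 notes total. Splitting into 3 groups of 3:
Bb4 Eb5 A5 | Eb4 Ab4 D5 | Ab3 Db4 G4
That's a consistent down a 5th shift per cell, and no other grouping gives one.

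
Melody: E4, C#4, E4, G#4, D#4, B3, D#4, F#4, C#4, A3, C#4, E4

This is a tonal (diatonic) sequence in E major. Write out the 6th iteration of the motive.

G#3 E3 G#3 B3

With a 4-note motive the entries are E4, D#4, C#4, each down a 2nd from the previous.
Carrying on: B3 → A3 → G#3.
From G#3 the diatonic shape gives G#3 E3 G#3 B3.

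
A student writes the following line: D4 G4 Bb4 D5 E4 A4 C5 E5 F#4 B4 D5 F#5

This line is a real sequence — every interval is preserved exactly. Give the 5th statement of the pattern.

Unit = 4 notes; the statements start on D4, E4, F#4, moving up a 2nd each time.
Continuing the starts: G#4 → A#4.
So cell 5 is A#4 D#5 F#5 A#5.

A#4 D#5 F#5 A#5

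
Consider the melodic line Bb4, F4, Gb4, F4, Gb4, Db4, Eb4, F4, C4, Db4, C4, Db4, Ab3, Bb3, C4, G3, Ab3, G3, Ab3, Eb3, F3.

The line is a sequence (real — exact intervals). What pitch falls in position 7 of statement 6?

D2

Grouping in 7s, the 7th note of each cell is Eb4, Bb3, F3.
Extending down a 4th: C3 → G2 → D2.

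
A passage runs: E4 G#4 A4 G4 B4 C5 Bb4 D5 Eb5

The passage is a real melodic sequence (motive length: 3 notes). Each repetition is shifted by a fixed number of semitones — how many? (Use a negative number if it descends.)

Unit = 3 notes; the statements start on E4, G4, Bb4, moving up a 3rd each time.
E4 to G4 spans +3 semitones.

3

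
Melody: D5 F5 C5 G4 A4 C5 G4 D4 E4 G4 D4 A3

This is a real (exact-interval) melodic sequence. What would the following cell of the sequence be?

B3 D4 A3 E3

Unit = 4 notes; the statements start on D5, A4, E4, moving down a 4th each time.
Statement 4 starts on B3 and keeps the same exact contour: B3 D4 A3 E3.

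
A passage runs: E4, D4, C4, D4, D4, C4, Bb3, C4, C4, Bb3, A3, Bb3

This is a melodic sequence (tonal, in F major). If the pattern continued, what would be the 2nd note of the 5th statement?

Grouping in 4s, the 2nd note of each cell is D4, C4, Bb3.
Each moves down a 2nd. Continuing: A3 → G3.

G3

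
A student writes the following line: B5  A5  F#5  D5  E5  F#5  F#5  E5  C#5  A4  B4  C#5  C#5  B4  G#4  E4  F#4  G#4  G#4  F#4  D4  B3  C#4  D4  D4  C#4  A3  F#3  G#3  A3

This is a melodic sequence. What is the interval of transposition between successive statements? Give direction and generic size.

The 6-note cells begin on B5, F#5, C#5, G#4, D4 — each down a 4th from the last.
From B5 to F#5: down a 4th.

down a 4th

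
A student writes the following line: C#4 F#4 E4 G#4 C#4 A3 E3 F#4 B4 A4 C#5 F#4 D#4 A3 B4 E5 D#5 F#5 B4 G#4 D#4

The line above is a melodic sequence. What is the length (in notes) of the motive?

7

Try groups of 7 (3 cells in 21 notes):
C#4 F#4 E4 G#4 C#4 A3 E3 | F#4 B4 A4 C#5 F#4 D#4 A3 | B4 E5 D#5 F#5 B4 G#4 D#4
Every group is a transposition up a 4th of the one before; no shorter unit works.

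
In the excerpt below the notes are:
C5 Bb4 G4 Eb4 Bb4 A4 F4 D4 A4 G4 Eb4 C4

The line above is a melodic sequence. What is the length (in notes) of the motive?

Try groups of 4 (3 cells in 12 notes):
C5 Bb4 G4 Eb4 | Bb4 A4 F4 D4 | A4 G4 Eb4 C4
Each cell is the previous one down a 2nd — so the unit is 4 notes.

4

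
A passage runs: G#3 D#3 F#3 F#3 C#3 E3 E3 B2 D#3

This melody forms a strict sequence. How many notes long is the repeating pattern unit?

3

There are 9 notes; a 3-note unit gives 3 cells:
G#3 D#3 F#3 | F#3 C#3 E3 | E3 B2 D#3
Each cell is the previous one down a 2nd — so the unit is 3 notes.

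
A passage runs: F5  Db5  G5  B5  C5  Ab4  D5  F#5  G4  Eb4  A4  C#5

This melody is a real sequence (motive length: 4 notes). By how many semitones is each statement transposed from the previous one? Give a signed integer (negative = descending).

-5

The 4-note cells begin on F5, C5, G4 — each down a 4th from the last.
F5→C5 is 72 − 77 = -5 semitones.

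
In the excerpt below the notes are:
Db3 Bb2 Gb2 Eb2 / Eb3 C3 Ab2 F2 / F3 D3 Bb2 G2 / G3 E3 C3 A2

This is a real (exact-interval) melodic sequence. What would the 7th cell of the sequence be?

C#4 A#3 F#3 D#3

Taking 4-note groups, the heads are Db3, Eb3, F3, G3: the pattern moves up a 2nd.
Continuing the starts: A3 → B3 → C#4.
From C#4 the exact shape gives C#4 A#3 F#3 D#3.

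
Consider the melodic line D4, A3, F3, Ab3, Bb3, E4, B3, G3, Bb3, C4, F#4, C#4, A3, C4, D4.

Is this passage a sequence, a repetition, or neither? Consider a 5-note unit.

sequence

Each 5-note cell is the previous one transposed up a 2nd.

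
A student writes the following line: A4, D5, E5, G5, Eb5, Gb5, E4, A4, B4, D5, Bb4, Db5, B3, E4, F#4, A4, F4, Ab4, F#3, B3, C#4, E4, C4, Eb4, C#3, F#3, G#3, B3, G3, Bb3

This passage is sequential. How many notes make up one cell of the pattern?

30 notes total. Splitting into 5 groups of 6:
A4 D5 E5 G5 Eb5 Gb5 | E4 A4 B4 D5 Bb4 Db5 | B3 E4 F#4 A4 F4 Ab4 | F#3 B3 C#4 E4 C4 Eb4 | C#3 F#3 G#3 B3 G3 Bb3
That's a consistent down a 4th shift per cell, and no other grouping gives one.

6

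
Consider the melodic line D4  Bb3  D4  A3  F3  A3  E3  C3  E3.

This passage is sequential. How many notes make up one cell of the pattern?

3

There are 9 notes; a 3-note unit gives 3 cells:
D4 Bb3 D4 | A3 F3 A3 | E3 C3 E3
That's a consistent down a 4th shift per cell, and no other grouping gives one.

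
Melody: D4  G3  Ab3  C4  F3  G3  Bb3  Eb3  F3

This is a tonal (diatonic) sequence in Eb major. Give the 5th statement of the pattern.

Taking 3-note groups, the heads are D4, C4, Bb3: the pattern moves down a 2nd.
Carrying on: Ab3 → G3.
Statement 5 starts on G3 and keeps the same diatonic contour: G3 C3 D3.

G3 C3 D3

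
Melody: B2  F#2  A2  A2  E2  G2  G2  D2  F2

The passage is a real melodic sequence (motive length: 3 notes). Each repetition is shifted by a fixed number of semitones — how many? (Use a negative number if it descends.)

The 3-note cells begin on B2, A2, G2 — each down a 2nd from the last.
B2→A2 is 45 − 47 = -2 semitones.

-2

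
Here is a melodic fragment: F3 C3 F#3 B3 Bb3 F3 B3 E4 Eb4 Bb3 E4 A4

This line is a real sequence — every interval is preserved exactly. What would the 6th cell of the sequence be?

Unit = 4 notes; the statements start on F3, Bb3, Eb4, moving up a 4th each time.
Carrying on: Ab4 → Db5 → Gb5.
Statement 6 starts on Gb5 and keeps the same exact contour: Gb5 Db5 G5 C6.

Gb5 Db5 G5 C6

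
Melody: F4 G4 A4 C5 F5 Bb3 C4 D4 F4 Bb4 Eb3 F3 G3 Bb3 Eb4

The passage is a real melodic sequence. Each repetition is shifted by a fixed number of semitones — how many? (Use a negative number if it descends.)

-7

The 5-note cells begin on F4, Bb3, Eb3 — each down a 5th from the last.
F4→Bb3 is 58 − 65 = -7 semitones.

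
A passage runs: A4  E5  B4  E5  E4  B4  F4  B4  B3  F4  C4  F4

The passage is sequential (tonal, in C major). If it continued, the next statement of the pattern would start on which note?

F3

Unit = 4 notes; the statements start on A4, E4, B3, moving down a 4th each time.
The next head, down a 4th from B3, is F3.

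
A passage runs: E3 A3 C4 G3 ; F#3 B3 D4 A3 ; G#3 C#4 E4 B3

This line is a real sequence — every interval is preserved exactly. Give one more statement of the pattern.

Taking 4-note groups, the heads are E3, F#3, G#3: the pattern moves up a 2nd.
Statement 4 starts on A#3 and keeps the same exact contour: A#3 D#4 F#4 C#4.

A#3 D#4 F#4 C#4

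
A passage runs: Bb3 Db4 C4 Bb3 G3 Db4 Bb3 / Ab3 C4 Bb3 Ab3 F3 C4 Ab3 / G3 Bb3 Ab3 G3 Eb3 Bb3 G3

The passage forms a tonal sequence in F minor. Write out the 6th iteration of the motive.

Db3 F3 Eb3 Db3 Bb2 F3 Db3

Taking 7-note groups, the heads are Bb3, Ab3, G3: the pattern moves down a 2nd.
Carrying on: F3 → Eb3 → Db3.
Statement 6 starts on Db3 and keeps the same diatonic contour: Db3 F3 Eb3 Db3 Bb2 F3 Db3.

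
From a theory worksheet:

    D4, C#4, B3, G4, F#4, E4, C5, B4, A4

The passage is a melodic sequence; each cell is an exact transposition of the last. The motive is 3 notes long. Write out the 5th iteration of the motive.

Unit = 3 notes; the statements start on D4, G4, C5, moving up a 4th each time.
Continuing the starts: F5 → Bb5.
From Bb5 the exact shape gives Bb5 A5 G5.

Bb5 A5 G5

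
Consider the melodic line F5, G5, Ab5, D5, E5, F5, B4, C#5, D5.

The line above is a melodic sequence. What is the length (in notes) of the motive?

3

9 notes total. Splitting into 3 groups of 3:
F5 G5 Ab5 | D5 E5 F5 | B4 C#5 D5
That's a consistent down a 3rd shift per cell, and no other grouping gives one.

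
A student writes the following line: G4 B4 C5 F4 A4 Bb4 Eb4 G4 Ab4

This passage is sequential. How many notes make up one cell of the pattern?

Try groups of 3 (3 cells in 9 notes):
G4 B4 C5 | F4 A4 Bb4 | Eb4 G4 Ab4
Each cell is the previous one down a 2nd — so the unit is 3 notes.

3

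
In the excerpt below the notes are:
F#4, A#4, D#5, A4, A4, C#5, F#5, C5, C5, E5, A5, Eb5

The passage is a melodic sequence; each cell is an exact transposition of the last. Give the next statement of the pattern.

The 4-note cells begin on F#4, A4, C5 — each up a 3rd from the last.
So cell 4 is Eb5 G5 C6 Gb5.

Eb5 G5 C6 Gb5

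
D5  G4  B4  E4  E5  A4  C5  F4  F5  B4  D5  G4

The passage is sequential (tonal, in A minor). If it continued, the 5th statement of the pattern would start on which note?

A5

Unit = 4 notes; the statements start on D5, E5, F5, moving up a 2nd each time.
Extending the heads up a 2nd: G5 → A5.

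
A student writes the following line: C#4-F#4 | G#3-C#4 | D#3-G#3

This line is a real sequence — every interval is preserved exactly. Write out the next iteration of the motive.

A#2 D#3

With a 2-note motive the entries are C#4, G#3, D#3, each down a 4th from the previous.
From A#2 the exact shape gives A#2 D#3.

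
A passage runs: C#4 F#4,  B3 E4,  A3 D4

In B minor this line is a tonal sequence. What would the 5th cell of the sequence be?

With a 2-note motive the entries are C#4, B3, A3, each down a 2nd from the previous.
Carrying on: G3 → F#3.
Statement 5 starts on F#3 and keeps the same diatonic contour: F#3 B3.

F#3 B3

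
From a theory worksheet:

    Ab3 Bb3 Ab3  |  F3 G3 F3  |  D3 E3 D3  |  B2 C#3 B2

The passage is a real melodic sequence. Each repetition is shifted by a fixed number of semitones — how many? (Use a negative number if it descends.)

-3

With a 3-note motive the entries are Ab3, F3, D3, B2, each down a 3rd from the previous.
Counting half-steps from Ab3 to F3: -3.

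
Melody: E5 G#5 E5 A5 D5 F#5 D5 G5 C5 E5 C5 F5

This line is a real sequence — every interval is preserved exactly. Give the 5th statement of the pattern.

Ab4 C5 Ab4 Db5

Taking 4-note groups, the heads are E5, D5, C5: the pattern moves down a 2nd.
Continuing the starts: Bb4 → Ab4.
Statement 5 starts on Ab4 and keeps the same exact contour: Ab4 C5 Ab4 Db5.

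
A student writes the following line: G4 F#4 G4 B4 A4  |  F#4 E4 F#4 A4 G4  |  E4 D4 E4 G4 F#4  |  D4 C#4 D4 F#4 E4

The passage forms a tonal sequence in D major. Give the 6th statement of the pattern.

B3 A3 B3 D4 C#4

The 5-note cells begin on G4, F#4, E4, D4 — each down a 2nd from the last.
Continuing the starts: C#4 → B3.
Statement 6 starts on B3 and keeps the same diatonic contour: B3 A3 B3 D4 C#4.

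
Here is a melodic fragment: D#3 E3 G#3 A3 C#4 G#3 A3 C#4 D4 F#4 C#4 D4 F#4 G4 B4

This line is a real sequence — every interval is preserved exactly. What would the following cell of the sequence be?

F#4 G4 B4 C5 E5

The 5-note cells begin on D#3, G#3, C#4 — each up a 4th from the last.
Statement 4 starts on F#4 and keeps the same exact contour: F#4 G4 B4 C5 E5.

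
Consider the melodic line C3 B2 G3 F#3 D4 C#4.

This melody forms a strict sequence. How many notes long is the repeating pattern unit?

6 notes total. Splitting into 3 groups of 2:
C3 B2 | G3 F#3 | D4 C#4
Each cell is the previous one up a 5th — so the unit is 2 notes.

2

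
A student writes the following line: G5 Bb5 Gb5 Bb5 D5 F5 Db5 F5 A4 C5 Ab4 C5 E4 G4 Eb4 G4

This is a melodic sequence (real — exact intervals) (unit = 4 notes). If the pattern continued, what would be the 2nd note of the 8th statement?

Grouping in 4s, the 2nd note of each cell is Bb5, F5, C5, G4.
Carrying that down a 4th forward: D4 → A3 → E3 → B2.

B2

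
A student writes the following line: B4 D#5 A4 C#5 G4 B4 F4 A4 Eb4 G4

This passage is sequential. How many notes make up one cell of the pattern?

10 notes total. Splitting into 5 groups of 2:
B4 D#5 | A4 C#5 | G4 B4 | F4 A4 | Eb4 G4
Every group is a transposition down a 2nd of the one before; no shorter unit works.

2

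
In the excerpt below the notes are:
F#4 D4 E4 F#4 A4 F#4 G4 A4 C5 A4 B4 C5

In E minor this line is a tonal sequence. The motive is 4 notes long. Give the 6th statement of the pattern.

With a 4-note motive the entries are F#4, A4, C5, each up a 3rd from the previous.
Extending up a 3rd: E5 → G5 → B5.
From B5 the diatonic shape gives B5 G5 A5 B5.

B5 G5 A5 B5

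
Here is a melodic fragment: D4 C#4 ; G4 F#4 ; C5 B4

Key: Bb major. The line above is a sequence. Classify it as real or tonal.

real

Each cell has the same semitone pattern (-1,) — intervals are preserved exactly.
And C#4 lies outside Bb major, so the sequence is real rather than tonal.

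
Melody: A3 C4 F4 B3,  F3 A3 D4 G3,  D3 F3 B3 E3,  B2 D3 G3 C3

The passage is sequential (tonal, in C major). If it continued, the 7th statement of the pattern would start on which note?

C2

The 4-note cells begin on A3, F3, D3, B2 — each down a 3rd from the last.
Continuing: G2 → E2 → C2. Statement 7 starts on C2.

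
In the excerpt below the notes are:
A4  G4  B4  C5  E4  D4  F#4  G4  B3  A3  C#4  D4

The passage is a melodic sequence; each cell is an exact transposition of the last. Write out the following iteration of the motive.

Taking 4-note groups, the heads are A4, E4, B3: the pattern moves down a 4th.
Statement 4 starts on F#3 and keeps the same exact contour: F#3 E3 G#3 A3.

F#3 E3 G#3 A3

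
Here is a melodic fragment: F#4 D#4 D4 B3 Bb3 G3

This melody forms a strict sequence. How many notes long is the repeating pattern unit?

2

Try groups of 2 (3 cells in 6 notes):
F#4 D#4 | D4 B3 | Bb3 G3
Each cell is the previous one down a 3rd — so the unit is 2 notes.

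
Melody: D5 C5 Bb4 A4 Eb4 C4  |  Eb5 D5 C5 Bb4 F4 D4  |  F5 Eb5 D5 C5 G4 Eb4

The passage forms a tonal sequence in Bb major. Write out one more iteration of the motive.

The 6-note cells begin on D5, Eb5, F5 — each up a 2nd from the last.
So cell 4 is G5 F5 Eb5 D5 A4 F4.

G5 F5 Eb5 D5 A4 F4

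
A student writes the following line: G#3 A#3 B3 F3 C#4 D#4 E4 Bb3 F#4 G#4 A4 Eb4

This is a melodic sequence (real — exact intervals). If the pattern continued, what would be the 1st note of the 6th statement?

With 4-note cells, note 1 of each statement runs G#3, C#4, F#4.
Each moves up a 4th. Continuing: B4 → E5 → A5.

A5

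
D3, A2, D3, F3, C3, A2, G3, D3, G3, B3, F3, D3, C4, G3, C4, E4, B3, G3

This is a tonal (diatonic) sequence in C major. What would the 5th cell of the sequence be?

Taking 6-note groups, the heads are D3, G3, C4: the pattern moves up a 4th.
Carrying on: F4 → B4.
Statement 5 starts on B4 and keeps the same diatonic contour: B4 F4 B4 D5 A4 F4.

B4 F4 B4 D5 A4 F4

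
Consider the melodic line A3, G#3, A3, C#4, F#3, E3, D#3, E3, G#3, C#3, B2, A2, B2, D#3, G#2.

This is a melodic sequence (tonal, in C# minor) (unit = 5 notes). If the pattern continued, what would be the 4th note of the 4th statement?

Grouping in 5s, the 4th note of each cell is C#4, G#3, D#3.
Each moves down a 4th; the next is A2.

A2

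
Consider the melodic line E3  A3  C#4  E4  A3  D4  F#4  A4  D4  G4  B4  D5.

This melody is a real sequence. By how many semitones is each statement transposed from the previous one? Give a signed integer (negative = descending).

Unit = 4 notes; the statements start on E3, A3, D4, moving up a 4th each time.
E3 to A3 spans +5 semitones.

5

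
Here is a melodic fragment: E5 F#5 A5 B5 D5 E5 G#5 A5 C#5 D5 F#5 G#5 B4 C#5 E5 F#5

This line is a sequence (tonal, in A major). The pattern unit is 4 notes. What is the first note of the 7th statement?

Taking 4-note groups, the heads are E5, D5, C#5, B4: the pattern moves down a 2nd.
Extending the heads down a 2nd: A4 → G#4 → F#4.

F#4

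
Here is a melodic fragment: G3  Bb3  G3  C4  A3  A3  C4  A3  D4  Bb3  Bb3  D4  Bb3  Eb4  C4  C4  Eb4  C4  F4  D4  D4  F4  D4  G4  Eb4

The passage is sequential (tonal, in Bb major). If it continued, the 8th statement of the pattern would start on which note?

Taking 5-note groups, the heads are G3, A3, Bb3, C4, D4: the pattern moves up a 2nd.
Continuing: Eb4 → F4 → G4. Statement 8 starts on G4.

G4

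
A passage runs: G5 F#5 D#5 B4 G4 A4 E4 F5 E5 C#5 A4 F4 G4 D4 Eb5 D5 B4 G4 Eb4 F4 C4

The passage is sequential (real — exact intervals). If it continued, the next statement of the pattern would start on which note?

Db5

The 7-note cells begin on G5, F5, Eb5 — each down a 2nd from the last.
The next head, down a 2nd from Eb5, is Db5.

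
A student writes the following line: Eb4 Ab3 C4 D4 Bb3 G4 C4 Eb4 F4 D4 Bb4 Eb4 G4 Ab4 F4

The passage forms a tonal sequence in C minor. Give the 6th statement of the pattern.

With a 5-note motive the entries are Eb4, G4, Bb4, each up a 3rd from the previous.
Continuing the starts: D5 → F5 → Ab5.
Statement 6 starts on Ab5 and keeps the same diatonic contour: Ab5 D5 F5 G5 Eb5.

Ab5 D5 F5 G5 Eb5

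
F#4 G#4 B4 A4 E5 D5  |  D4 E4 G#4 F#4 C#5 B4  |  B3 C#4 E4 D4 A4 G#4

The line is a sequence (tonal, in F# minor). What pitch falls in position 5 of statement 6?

B3

The unit is 6 notes. Position-5 pitches of the 3 shown cells: E5, C#5, A4.
Each moves down a 3rd. Continuing: F#4 → D4 → B3.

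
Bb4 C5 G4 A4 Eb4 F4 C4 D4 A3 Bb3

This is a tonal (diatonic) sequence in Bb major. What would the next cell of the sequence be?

Unit = 2 notes; the statements start on Bb4, G4, Eb4, C4, A3, moving down a 3rd each time.
Statement 6 starts on F3 and keeps the same diatonic contour: F3 G3.

F3 G3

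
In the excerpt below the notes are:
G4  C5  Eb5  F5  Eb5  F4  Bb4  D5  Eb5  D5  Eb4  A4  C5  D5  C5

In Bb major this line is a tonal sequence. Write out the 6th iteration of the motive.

Bb3 Eb4 G4 A4 G4

With a 5-note motive the entries are G4, F4, Eb4, each down a 2nd from the previous.
Extending down a 2nd: D4 → C4 → Bb3.
So cell 6 is Bb3 Eb4 G4 A4 G4.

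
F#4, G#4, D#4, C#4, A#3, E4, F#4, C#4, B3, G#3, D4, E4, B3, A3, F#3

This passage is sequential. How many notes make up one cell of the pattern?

15 notes total. Splitting into 3 groups of 5:
F#4 G#4 D#4 C#4 A#3 | E4 F#4 C#4 B3 G#3 | D4 E4 B3 A3 F#3
Each cell is the previous one down a 2nd — so the unit is 5 notes.

5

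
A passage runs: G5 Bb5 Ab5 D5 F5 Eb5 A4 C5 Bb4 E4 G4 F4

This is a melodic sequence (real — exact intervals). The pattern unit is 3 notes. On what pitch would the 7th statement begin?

With a 3-note motive the entries are G5, D5, A4, E4, each down a 4th from the previous.
Continuing: B3 → F#3 → C#3. Statement 7 starts on C#3.

C#3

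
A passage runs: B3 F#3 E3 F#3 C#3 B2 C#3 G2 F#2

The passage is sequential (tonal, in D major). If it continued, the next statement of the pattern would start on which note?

G2

With a 3-note motive the entries are B3, F#3, C#3, each down a 4th from the previous.
The next head, down a 4th from C#3, is G2.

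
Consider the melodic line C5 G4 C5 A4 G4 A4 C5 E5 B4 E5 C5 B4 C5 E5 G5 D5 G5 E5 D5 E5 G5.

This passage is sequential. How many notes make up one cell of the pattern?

7

21 notes total. Splitting into 3 groups of 7:
C5 G4 C5 A4 G4 A4 C5 | E5 B4 E5 C5 B4 C5 E5 | G5 D5 G5 E5 D5 E5 G5
Each cell is the previous one up a 3rd — so the unit is 7 notes.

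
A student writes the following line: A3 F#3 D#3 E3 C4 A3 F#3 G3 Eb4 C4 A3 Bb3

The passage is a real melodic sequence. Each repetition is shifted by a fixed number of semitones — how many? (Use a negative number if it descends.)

The 4-note cells begin on A3, C4, Eb4 — each up a 3rd from the last.
A3 to C4 spans +3 semitones.

3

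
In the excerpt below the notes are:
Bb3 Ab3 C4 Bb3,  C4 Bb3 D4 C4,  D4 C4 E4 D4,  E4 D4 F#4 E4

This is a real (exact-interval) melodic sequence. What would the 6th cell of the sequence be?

G#4 F#4 A#4 G#4

With a 4-note motive the entries are Bb3, C4, D4, E4, each up a 2nd from the previous.
Continuing the starts: F#4 → G#4.
Statement 6 starts on G#4 and keeps the same exact contour: G#4 F#4 A#4 G#4.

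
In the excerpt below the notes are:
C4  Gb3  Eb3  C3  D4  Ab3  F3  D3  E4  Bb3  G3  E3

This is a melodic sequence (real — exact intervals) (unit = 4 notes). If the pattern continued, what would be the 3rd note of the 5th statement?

Grouping in 4s, the 3rd note of each cell is Eb3, F3, G3.
Each moves up a 2nd. Continuing: A3 → B3.

B3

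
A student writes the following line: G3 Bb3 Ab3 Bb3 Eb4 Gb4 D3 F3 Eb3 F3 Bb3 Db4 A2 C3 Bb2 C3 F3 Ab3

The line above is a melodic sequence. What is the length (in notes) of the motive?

18 notes total. Splitting into 3 groups of 6:
G3 Bb3 Ab3 Bb3 Eb4 Gb4 | D3 F3 Eb3 F3 Bb3 Db4 | A2 C3 Bb2 C3 F3 Ab3
Every group is a transposition down a 4th of the one before; no shorter unit works.

6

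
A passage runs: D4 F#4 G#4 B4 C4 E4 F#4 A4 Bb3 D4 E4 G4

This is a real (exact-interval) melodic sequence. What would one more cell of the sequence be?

Unit = 4 notes; the statements start on D4, C4, Bb3, moving down a 2nd each time.
Statement 4 starts on Ab3 and keeps the same exact contour: Ab3 C4 D4 F4.

Ab3 C4 D4 F4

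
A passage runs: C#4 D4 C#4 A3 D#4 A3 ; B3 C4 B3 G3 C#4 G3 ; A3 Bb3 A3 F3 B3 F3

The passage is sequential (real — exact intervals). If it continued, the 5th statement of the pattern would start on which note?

F3

Taking 6-note groups, the heads are C#4, B3, A3: the pattern moves down a 2nd.
Continuing: G3 → F3. Statement 5 starts on F3.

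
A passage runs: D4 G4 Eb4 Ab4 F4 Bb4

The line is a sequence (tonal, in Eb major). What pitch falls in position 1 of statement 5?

With 2-note cells, note 1 of each statement runs D4, Eb4, F4.
Carrying that up a 2nd forward: G4 → Ab4.

Ab4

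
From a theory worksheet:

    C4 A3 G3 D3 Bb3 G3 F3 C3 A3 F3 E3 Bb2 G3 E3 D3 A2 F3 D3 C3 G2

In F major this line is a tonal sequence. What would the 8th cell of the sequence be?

The 4-note cells begin on C4, Bb3, A3, G3, F3 — each down a 2nd from the last.
Extending down a 2nd: E3 → D3 → C3.
So cell 8 is C3 A2 G2 D2.

C3 A2 G2 D2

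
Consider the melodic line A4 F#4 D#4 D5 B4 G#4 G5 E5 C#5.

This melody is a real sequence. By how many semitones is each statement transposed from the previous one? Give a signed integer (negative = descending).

5

Taking 3-note groups, the heads are A4, D5, G5: the pattern moves up a 4th.
A4 to D5 spans +5 semitones.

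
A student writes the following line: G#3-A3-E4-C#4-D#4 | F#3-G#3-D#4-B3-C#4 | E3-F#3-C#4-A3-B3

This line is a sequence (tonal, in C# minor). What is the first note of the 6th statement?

Unit = 5 notes; the statements start on G#3, F#3, E3, moving down a 2nd each time.
Continuing: D#3 → C#3 → B2. Statement 6 starts on B2.

B2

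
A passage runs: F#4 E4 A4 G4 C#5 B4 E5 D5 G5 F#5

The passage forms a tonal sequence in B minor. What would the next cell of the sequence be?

With a 2-note motive the entries are F#4, A4, C#5, E5, G5, each up a 3rd from the previous.
From B5 the diatonic shape gives B5 A5.

B5 A5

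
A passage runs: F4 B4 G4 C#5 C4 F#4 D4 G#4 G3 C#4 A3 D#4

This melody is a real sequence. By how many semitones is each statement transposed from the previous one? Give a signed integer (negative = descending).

-5

Unit = 4 notes; the statements start on F4, C4, G3, moving down a 4th each time.
Counting half-steps from F4 to C4: -5.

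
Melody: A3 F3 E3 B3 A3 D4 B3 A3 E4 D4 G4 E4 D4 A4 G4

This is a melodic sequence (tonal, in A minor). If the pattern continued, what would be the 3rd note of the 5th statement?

C5

The unit is 5 notes. Position-3 pitches of the 3 shown cells: E3, A3, D4.
Extending up a 4th: G4 → C5.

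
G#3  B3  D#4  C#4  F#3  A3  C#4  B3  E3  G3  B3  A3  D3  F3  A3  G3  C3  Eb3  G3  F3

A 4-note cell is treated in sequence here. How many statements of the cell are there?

5

20 notes in groups of 4 gives 20/4 = 5 statements.
Starts: G#3, F#3, E3, D3, C3 — each down a 2nd.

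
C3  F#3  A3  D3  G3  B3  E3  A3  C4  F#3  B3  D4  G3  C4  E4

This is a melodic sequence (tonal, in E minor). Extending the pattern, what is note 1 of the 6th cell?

With 3-note cells, note 1 of each statement runs C3, D3, E3, F#3, G3.
From G3, up a 2nd gives A3.

A3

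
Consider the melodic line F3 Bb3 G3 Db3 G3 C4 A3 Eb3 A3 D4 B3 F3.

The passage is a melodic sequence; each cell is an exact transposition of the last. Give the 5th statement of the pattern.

C#4 F#4 D#4 A3

Taking 4-note groups, the heads are F3, G3, A3: the pattern moves up a 2nd.
Extending up a 2nd: B3 → C#4.
Statement 5 starts on C#4 and keeps the same exact contour: C#4 F#4 D#4 A3.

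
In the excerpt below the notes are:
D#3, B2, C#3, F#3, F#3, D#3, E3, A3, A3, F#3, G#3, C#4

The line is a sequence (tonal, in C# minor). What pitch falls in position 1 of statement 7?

B4

Grouping in 4s, the 1st note of each cell is D#3, F#3, A3.
Carrying that up a 3rd forward: C#4 → E4 → G#4 → B4.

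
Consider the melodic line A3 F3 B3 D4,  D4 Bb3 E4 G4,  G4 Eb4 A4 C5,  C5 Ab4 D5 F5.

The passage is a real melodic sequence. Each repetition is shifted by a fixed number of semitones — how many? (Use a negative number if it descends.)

5

Unit = 4 notes; the statements start on A3, D4, G4, C5, moving up a 4th each time.
A3→D4 is 62 − 57 = 5 semitones.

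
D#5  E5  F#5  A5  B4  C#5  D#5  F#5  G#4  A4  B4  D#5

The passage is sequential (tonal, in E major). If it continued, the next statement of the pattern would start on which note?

The 4-note cells begin on D#5, B4, G#4 — each down a 3rd from the last.
One more step down a 3rd gives E4.

E4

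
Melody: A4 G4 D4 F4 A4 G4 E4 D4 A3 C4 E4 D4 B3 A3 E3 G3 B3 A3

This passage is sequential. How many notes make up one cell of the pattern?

6

There are 18 notes; a 6-note unit gives 3 cells:
A4 G4 D4 F4 A4 G4 | E4 D4 A3 C4 E4 D4 | B3 A3 E3 G3 B3 A3
That's a consistent down a 4th shift per cell, and no other grouping gives one.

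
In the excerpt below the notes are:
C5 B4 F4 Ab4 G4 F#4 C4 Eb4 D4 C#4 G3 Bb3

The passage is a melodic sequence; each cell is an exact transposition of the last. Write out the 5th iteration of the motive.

Unit = 4 notes; the statements start on C5, G4, D4, moving down a 4th each time.
Carrying on: A3 → E3.
From E3 the exact shape gives E3 D#3 A2 C3.

E3 D#3 A2 C3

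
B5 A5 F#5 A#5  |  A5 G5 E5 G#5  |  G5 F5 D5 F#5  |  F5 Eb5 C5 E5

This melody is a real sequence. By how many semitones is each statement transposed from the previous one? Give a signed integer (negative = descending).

Taking 4-note groups, the heads are B5, A5, G5, F5: the pattern moves down a 2nd.
B5→A5 is 81 − 83 = -2 semitones.

-2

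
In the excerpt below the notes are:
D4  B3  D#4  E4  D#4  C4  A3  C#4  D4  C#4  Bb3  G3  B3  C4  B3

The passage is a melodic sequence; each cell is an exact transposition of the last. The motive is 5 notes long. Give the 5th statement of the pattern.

Taking 5-note groups, the heads are D4, C4, Bb3: the pattern moves down a 2nd.
Continuing the starts: Ab3 → Gb3.
From Gb3 the exact shape gives Gb3 Eb3 G3 Ab3 G3.

Gb3 Eb3 G3 Ab3 G3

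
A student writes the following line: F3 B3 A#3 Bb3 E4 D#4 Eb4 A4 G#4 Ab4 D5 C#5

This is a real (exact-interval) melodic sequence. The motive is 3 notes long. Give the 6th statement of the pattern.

Unit = 3 notes; the statements start on F3, Bb3, Eb4, Ab4, moving up a 4th each time.
Carrying on: Db5 → Gb5.
So cell 6 is Gb5 C6 B5.

Gb5 C6 B5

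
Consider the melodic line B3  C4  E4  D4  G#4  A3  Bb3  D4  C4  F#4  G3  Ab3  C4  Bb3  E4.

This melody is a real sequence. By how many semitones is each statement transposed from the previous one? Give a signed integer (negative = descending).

-2

With a 5-note motive the entries are B3, A3, G3, each down a 2nd from the previous.
B3 to A3 spans -2 semitones.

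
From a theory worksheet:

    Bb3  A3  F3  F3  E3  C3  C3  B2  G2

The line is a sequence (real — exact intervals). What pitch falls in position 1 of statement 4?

The unit is 3 notes. Position-1 pitches of the 3 shown cells: Bb3, F3, C3.
Each moves down a 4th; the next is G2.

G2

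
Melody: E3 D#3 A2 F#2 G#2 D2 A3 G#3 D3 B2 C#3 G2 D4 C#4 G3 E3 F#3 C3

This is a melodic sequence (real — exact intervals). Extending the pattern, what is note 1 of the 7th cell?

Bb5

The unit is 6 notes. Position-1 pitches of the 3 shown cells: E3, A3, D4.
Carrying that up a 4th forward: G4 → C5 → F5 → Bb5.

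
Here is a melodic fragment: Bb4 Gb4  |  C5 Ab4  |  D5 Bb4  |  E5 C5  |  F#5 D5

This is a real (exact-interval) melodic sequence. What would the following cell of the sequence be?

Unit = 2 notes; the statements start on Bb4, C5, D5, E5, F#5, moving up a 2nd each time.
From G#5 the exact shape gives G#5 E5.

G#5 E5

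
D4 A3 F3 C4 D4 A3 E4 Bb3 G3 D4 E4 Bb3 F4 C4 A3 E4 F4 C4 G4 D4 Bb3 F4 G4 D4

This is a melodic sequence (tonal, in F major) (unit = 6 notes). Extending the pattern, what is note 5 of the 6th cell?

The unit is 6 notes. Position-5 pitches of the 4 shown cells: D4, E4, F4, G4.
Carrying that up a 2nd forward: A4 → Bb4.

Bb4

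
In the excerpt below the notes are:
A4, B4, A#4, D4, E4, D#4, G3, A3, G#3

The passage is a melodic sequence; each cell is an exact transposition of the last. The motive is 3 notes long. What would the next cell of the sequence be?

C3 D3 C#3

Unit = 3 notes; the statements start on A4, D4, G3, moving down a 5th each time.
So cell 4 is C3 D3 C#3.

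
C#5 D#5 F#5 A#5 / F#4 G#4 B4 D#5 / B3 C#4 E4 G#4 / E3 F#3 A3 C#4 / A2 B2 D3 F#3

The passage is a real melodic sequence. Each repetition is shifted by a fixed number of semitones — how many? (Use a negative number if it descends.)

-7

The 4-note cells begin on C#5, F#4, B3, E3, A2 — each down a 5th from the last.
Counting half-steps from C#5 to F#4: -7.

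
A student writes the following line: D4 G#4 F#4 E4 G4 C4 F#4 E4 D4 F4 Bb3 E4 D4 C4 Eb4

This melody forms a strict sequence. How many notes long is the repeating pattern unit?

Try groups of 5 (3 cells in 15 notes):
D4 G#4 F#4 E4 G4 | C4 F#4 E4 D4 F4 | Bb3 E4 D4 C4 Eb4
Each cell is the previous one down a 2nd — so the unit is 5 notes.

5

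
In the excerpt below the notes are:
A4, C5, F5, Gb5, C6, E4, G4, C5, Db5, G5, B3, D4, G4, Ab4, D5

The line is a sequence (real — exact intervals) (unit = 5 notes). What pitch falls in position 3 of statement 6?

E3

Grouping in 5s, the 3rd note of each cell is F5, C5, G4.
Extending down a 4th: D4 → A3 → E3.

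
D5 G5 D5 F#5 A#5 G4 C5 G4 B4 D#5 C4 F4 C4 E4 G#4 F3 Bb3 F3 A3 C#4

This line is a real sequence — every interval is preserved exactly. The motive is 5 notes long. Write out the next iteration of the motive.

Bb2 Eb3 Bb2 D3 F#3

Unit = 5 notes; the statements start on D5, G4, C4, F3, moving down a 5th each time.
Statement 5 starts on Bb2 and keeps the same exact contour: Bb2 Eb3 Bb2 D3 F#3.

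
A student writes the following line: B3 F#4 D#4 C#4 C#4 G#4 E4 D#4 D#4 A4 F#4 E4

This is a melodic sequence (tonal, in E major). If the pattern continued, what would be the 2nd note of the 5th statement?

C#5

With 4-note cells, note 2 of each statement runs F#4, G#4, A4.
Carrying that up a 2nd forward: B4 → C#5.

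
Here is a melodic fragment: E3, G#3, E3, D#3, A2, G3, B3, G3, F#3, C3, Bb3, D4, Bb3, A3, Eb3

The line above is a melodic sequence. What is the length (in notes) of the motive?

5

Try groups of 5 (3 cells in 15 notes):
E3 G#3 E3 D#3 A2 | G3 B3 G3 F#3 C3 | Bb3 D4 Bb3 A3 Eb3
That's a consistent up a 3rd shift per cell, and no other grouping gives one.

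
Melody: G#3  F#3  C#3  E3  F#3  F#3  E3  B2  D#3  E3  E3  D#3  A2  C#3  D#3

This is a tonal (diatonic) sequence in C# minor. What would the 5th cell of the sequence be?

Unit = 5 notes; the statements start on G#3, F#3, E3, moving down a 2nd each time.
Extending down a 2nd: D#3 → C#3.
Statement 5 starts on C#3 and keeps the same diatonic contour: C#3 B2 F#2 A2 B2.

C#3 B2 F#2 A2 B2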